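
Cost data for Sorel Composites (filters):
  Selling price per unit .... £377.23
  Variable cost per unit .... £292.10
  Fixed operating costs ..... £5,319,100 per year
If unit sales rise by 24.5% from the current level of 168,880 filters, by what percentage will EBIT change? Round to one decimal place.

+38.9%

Contribution at this volume is 168,880 × £85.13 = £14,376,754.40.
EBIT = £14,376,754.40 − £5,319,100 = £9,057,654.40.
Degree of operating leverage = £14,376,754.40 / £9,057,654.40 = 1.5872.
So EBIT moves 1.5872 × (+24.5%) = +38.9%.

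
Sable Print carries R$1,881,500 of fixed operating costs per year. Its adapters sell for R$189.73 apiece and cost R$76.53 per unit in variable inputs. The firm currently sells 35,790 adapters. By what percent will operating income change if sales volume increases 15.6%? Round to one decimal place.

Total contribution margin = 35,790 × R$113.20 = R$4,051,428.00.
Subtracting fixed costs: EBIT = R$4,051,428.00 − R$1,881,500 = R$2,169,928.00.
So DOL = total CM / EBIT = R$4,051,428.00 / R$2,169,928.00 = 1.8671.
Operating income changes by 1.8671 × +15.6% = +29.1%.

+29.1%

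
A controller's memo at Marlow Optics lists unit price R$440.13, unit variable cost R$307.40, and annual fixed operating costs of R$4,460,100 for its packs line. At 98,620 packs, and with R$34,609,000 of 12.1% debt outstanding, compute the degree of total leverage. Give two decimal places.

2.95

Total contribution margin = 98,620 × R$132.73 = R$13,089,832.60.
Subtracting fixed costs: EBIT = R$13,089,832.60 − R$4,460,100 = R$8,629,732.60. Interest = R$4,187,689.00, so EBIT − I = R$4,442,043.60.
DCL = contribution ÷ (EBIT − I) = R$13,089,832.60 ÷ R$4,442,043.60 = 2.9468.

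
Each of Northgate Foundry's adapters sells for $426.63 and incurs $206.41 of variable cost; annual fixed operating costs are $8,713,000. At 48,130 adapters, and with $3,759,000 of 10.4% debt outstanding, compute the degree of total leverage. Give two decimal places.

Contribution at this volume is 48,130 × $220.22 = $10,599,188.60.
EBIT = $10,599,188.60 − $8,713,000 = $1,886,188.60. Interest = $390,936.00, so EBIT − I = $1,495,252.60.
DCL = contribution ÷ (EBIT − I) = $10,599,188.60 ÷ $1,495,252.60 = 7.0886.

7.09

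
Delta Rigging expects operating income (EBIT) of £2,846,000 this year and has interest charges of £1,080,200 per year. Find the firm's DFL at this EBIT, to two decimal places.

Interest = £1,080,200.00.
DFL = EBIT ÷ (EBIT − I) = £2,846,000 ÷ (£2,846,000 − £1,080,200.00) = £2,846,000 ÷ £1,765,800.00 = 1.6117.

1.61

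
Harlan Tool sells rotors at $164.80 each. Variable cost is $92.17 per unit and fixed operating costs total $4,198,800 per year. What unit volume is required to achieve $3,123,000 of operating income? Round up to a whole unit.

Each unit contributes $164.80 − $92.17 = $72.63.
Required volume = (fixed costs + target profit) ÷ CM = ($4,198,800 + $3,123,000) ÷ $72.63 = 100,809.58, so 100,810 rotors.

100,810 rotors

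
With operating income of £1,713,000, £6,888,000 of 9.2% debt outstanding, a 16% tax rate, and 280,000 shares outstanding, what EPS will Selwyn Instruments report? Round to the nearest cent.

£3.24

Pre-tax income = £1,713,000 − £633,696.00 = £1,079,304.00.
Net income = £1,079,304.00 × (1 − 0.16) = £906,615.36.
Per share: £906,615.36 / 280,000 shares = £3.24.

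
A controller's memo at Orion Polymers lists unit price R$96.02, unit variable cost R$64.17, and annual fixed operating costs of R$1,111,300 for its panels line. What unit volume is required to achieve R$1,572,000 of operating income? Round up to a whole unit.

Unit CM = price − variable cost = R$96.02 − R$64.17 = R$31.85.
Need Q such that Q × R$31.85 − R$1,111,300 = R$1,572,000, i.e. Q = R$2,683,300 / R$31.85 = 84,248.04 → 84,249.

84,249 panels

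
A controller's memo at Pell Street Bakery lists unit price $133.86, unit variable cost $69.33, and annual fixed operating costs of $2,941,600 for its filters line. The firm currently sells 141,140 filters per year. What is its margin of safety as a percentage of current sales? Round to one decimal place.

Unit CM = price − variable cost = $133.86 − $69.33 = $64.53. Break-even units = $2,941,600 ÷ $64.53 = 45,585.00; break-even revenue = 45,585.00 × $133.86 = $6,102,008.00.
Current sales = 141,140 × $133.86 = $18,893,000.40.
Margin of safety = ($18,893,000.40 − $6,102,008.00) ÷ $18,893,000.40 = 67.7%.

67.7%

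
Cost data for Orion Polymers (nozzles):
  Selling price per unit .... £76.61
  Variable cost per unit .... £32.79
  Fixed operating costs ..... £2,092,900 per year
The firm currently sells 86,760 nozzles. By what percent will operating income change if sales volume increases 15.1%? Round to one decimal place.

Total contribution margin = 86,760 × £43.82 = £3,801,823.20.
Subtracting fixed costs: EBIT = £3,801,823.20 − £2,092,900 = £1,708,923.20.
So DOL = total CM / EBIT = £3,801,823.20 / £1,708,923.20 = 2.2247.
So EBIT moves 2.2247 × (+15.1%) = +33.6%.

+33.6%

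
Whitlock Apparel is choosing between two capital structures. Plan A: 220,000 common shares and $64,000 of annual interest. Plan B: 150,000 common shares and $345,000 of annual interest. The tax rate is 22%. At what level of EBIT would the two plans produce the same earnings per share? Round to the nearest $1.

$947,143

At indifference, (EBIT − 64,000)(1 − t)/220,000 = (EBIT − 345,000)(1 − t)/150,000.
The (1 − t) factor cancels: (EBIT − 64,000) × 150,000 = (EBIT − 345,000) × 220,000.
EBIT × (220,000 − 150,000) = 345,000 × 220,000 − 64,000 × 150,000 = 66,300,000,000, so EBIT = 66,300,000,000 ÷ 70,000 = 947,142.86.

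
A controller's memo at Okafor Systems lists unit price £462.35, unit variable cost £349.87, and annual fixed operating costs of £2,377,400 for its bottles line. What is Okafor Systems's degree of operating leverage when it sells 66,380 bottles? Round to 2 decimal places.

1.47

Total contribution margin = 66,380 × £112.48 = £7,466,422.40.
EBIT = £7,466,422.40 − £2,377,400 = £5,089,022.40.
So DOL = total CM / EBIT = £7,466,422.40 / £5,089,022.40 = 1.4672.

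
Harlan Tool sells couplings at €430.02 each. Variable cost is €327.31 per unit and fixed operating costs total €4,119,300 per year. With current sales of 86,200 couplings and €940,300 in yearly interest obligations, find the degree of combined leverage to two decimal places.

At 86,200 units, contribution = 86,200 × €102.71 = €8,853,602.00.
Subtracting fixed costs: EBIT = €8,853,602.00 − €4,119,300 = €4,734,302.00. Interest = €940,300.00, so EBIT − I = €3,794,002.00.
Degree of total leverage = total CM / (EBIT − interest) = €8,853,602.00 / €3,794,002.00 = 2.3336.

2.33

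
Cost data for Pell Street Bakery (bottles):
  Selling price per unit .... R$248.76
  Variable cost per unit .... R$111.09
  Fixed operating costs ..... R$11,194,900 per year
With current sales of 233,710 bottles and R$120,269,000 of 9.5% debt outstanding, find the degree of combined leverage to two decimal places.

Total contribution margin = 233,710 × R$137.67 = R$32,174,855.70.
Subtracting fixed costs: EBIT = R$32,174,855.70 − R$11,194,900 = R$20,979,955.70. Interest = R$11,425,555.00.
DOL = R$32,174,855.70 ÷ R$20,979,955.70 = 1.5336; DFL = R$20,979,955.70 ÷ R$9,554,400.70 = 2.1958.
Combined leverage = 1.5336 × 2.1958 = 3.3675.

3.37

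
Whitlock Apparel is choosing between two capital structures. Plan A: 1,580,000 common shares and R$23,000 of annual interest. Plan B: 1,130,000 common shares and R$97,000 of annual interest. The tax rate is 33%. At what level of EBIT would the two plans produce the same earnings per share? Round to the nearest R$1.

R$282,822

At indifference, (EBIT − 23,000)(1 − t)/1,580,000 = (EBIT − 97,000)(1 − t)/1,130,000.
Cancelling (1 − t) and cross-multiplying: 1,130,000·(EBIT − 23,000) = 1,580,000·(EBIT − 97,000).
EBIT × (1,580,000 − 1,130,000) = 97,000 × 1,580,000 − 23,000 × 1,130,000 = 127,270,000,000, so EBIT = 127,270,000,000 ÷ 450,000 = 282,822.22.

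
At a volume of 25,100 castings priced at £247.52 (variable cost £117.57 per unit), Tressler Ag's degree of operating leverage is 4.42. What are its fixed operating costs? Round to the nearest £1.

£2,523,794

At 25,100 units, contribution = 25,100 × £129.95 = £3,261,745.00.
Since DOL = CM ÷ EBIT, EBIT = £3,261,745.00 ÷ 4.42 = £737,951.36.
Fixed costs = CM − EBIT = £3,261,745.00 − £737,951.36 = £2,523,794.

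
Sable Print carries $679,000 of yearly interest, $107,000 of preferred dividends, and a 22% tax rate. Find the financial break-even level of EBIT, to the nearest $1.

$816,179

Grossing the preferred dividend up to pre-tax terms: $107,000 / (1 − 0.22) = $137,179.49.
Financial break-even EBIT = interest + D_p ÷ (1 − t) = $679,000 + $137,179.49 = $816,179.49.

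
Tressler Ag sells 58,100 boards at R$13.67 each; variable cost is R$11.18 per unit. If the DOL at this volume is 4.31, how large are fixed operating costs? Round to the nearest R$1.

R$111,103

Total contribution margin = 58,100 × R$2.49 = R$144,669.00.
DOL = contribution / EBIT, so EBIT = R$144,669.00 / 4.31 = R$33,565.89.
And FC = contribution − EBIT = R$144,669.00 − R$33,565.89 = R$111,103.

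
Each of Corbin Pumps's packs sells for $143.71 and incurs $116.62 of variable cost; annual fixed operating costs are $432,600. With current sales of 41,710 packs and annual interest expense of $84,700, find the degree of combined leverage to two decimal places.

Total contribution margin = 41,710 × $27.09 = $1,129,923.90.
Operating income = contribution − fixed costs = $1,129,923.90 − $432,600 = $697,323.90. Interest = $84,700.00.
DOL = $1,129,923.90 ÷ $697,323.90 = 1.6204; DFL = $697,323.90 ÷ $612,623.90 = 1.1383.
Combined leverage = 1.6204 × 1.1383 = 1.8445.

1.84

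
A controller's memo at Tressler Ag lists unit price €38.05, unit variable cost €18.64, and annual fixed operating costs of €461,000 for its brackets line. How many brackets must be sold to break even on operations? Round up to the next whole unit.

23,751 brackets

Each unit contributes €38.05 − €18.64 = €19.41.
Units to break even: €461,000 ÷ €19.41 = 23,750.64, rounded up to 23,751.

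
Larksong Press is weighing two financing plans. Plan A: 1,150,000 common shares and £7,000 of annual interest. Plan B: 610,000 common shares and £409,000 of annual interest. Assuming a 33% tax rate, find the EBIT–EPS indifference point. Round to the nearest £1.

Set EPS_A = EPS_B: (EBIT − £7,000)(1 − 0.33) ÷ 1,150,000 = (EBIT − £409,000)(1 − 0.33) ÷ 610,000.
The (1 − t) factor cancels: (EBIT − 7,000) × 610,000 = (EBIT − 409,000) × 1,150,000.
Solving, EBIT = (409,000·1,150,000 − 7,000·610,000) / (1,150,000 − 610,000) = 466,080,000,000 / 540,000 = 863,111.11.

£863,111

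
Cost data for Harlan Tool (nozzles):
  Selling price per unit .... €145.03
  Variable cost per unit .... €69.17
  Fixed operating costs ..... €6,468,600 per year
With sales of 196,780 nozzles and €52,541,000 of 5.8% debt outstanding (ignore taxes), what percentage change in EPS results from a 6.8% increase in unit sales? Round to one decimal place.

+18.8%

At 196,780 units, contribution = 196,780 × €75.86 = €14,927,730.80.
EBIT = €14,927,730.80 − €6,468,600 = €8,459,130.80.
After interest of €3,047,378.00, pre-tax earnings = €5,411,752.80.
DCL = total CM / (EBIT − I) = €14,927,730.80 / €5,411,752.80 = 2.7584.
EPS therefore changes by 2.7584 × (+6.8%) = +18.8%.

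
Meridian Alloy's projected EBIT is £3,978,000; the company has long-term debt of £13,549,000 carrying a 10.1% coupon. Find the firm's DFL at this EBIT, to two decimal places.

Annual interest charges come to £1,368,449.00.
DFL = EBIT ÷ (EBIT − I) = £3,978,000 ÷ (£3,978,000 − £1,368,449.00) = £3,978,000 ÷ £2,609,551.00 = 1.5244.

1.52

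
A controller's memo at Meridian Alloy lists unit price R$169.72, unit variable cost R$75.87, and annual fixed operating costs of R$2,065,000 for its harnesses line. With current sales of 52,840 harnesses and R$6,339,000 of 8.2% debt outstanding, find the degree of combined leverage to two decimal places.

Total contribution margin = 52,840 × R$93.85 = R$4,959,034.00.
Operating income = contribution − fixed costs = R$4,959,034.00 − R$2,065,000 = R$2,894,034.00. Interest = R$519,798.00, so EBIT − I = R$2,374,236.00.
Degree of total leverage = total CM / (EBIT − interest) = R$4,959,034.00 / R$2,374,236.00 = 2.0887.

2.09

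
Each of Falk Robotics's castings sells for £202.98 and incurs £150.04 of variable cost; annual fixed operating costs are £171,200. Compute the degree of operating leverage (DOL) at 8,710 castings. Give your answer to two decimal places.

1.59

At 8,710 units, contribution = 8,710 × £52.94 = £461,107.40.
EBIT = £461,107.40 − £171,200 = £289,907.40.
So DOL = total CM / EBIT = £461,107.40 / £289,907.40 = 1.5905.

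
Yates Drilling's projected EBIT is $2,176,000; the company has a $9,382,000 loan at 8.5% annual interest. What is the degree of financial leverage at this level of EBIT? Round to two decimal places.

1.58

Interest = $797,470.00.
Degree of financial leverage = EBIT / (EBIT − interest) = $2,176,000 / $1,378,530.00 = 1.5785.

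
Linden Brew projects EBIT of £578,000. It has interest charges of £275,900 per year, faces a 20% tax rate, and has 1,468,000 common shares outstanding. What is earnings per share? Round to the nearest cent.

£0.16

Interest = £275,900.00, so EBT = £578,000 − £275,900.00 = £302,100.00.
After tax at 20%: net income = £302,100.00 × 0.80 = £241,680.00.
EPS = £241,680.00 ÷ 1,468,000 = £0.16.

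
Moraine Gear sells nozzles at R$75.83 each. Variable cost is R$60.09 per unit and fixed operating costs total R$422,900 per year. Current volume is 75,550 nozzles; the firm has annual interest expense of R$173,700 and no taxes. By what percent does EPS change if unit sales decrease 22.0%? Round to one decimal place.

-44.2%

Total contribution margin = 75,550 × R$15.74 = R$1,189,157.00.
Subtracting fixed costs: EBIT = R$1,189,157.00 − R$422,900 = R$766,257.00.
Interest = R$173,700.00, so EBIT − I = R$592,557.00.
DCL = total CM / (EBIT − I) = R$1,189,157.00 / R$592,557.00 = 2.0068.
%ΔEPS = DCL × %ΔSales = 2.0068 × -22.0% = -44.2%.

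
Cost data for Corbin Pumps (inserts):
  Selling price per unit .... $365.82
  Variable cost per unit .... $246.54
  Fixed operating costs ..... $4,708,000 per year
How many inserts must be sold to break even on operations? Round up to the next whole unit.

39,471 inserts

Unit CM = price − variable cost = $365.82 − $246.54 = $119.28.
Units to break even: $4,708,000 ÷ $119.28 = 39,470.15, rounded up to 39,471.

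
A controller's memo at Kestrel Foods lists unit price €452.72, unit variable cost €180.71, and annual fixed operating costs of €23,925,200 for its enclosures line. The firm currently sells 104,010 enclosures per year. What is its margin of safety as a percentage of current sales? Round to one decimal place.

15.4%

Each unit contributes €452.72 − €180.71 = €272.01. Break-even units = €23,925,200 ÷ €272.01 = 87,957.06; break-even revenue = 87,957.06 × €452.72 = €39,819,920.39.
Actual sales revenue = 104,010 × €452.72 = €47,087,407.20.
Margin of safety = (€47,087,407.20 − €39,819,920.39) ÷ €47,087,407.20 = 15.4%.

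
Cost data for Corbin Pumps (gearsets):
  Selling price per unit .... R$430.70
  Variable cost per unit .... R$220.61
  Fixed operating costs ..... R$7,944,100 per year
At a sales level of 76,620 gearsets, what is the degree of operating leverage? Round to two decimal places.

At 76,620 units, contribution = 76,620 × R$210.09 = R$16,097,095.80.
Subtracting fixed costs: EBIT = R$16,097,095.80 − R$7,944,100 = R$8,152,995.80.
DOL = contribution ÷ EBIT = R$16,097,095.80 ÷ R$8,152,995.80 = 1.9744.

1.97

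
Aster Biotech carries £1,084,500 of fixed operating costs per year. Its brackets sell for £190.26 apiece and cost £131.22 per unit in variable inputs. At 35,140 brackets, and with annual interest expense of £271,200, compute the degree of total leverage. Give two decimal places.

Contribution at this volume is 35,140 × £59.04 = £2,074,665.60.
EBIT = £2,074,665.60 − £1,084,500 = £990,165.60. Interest = £271,200.00.
DOL = £2,074,665.60 ÷ £990,165.60 = 2.0953; DFL = £990,165.60 ÷ £718,965.60 = 1.3772.
Combined leverage = 2.0953 × 1.3772 = 2.8856.

2.89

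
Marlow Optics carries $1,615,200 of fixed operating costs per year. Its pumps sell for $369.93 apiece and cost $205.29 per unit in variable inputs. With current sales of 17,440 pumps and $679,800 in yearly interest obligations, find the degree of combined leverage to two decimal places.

4.98

At 17,440 units, contribution = 17,440 × $164.64 = $2,871,321.60.
EBIT = $2,871,321.60 − $1,615,200 = $1,256,121.60. Interest = $679,800.00.
DOL = $2,871,321.60 ÷ $1,256,121.60 = 2.2859; DFL = $1,256,121.60 ÷ $576,321.60 = 2.1795.
Combined leverage = 2.2859 × 2.1795 = 4.9821.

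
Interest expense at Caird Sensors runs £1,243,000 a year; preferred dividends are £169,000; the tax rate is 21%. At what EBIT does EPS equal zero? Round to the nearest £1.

£1,456,924

Preferred dividends are paid after tax, so their pre-tax equivalent is £169,000 ÷ (1 − 0.21) = £213,924.05.
Financial break-even EBIT = interest + D_p ÷ (1 − t) = £1,243,000 + £213,924.05 = £1,456,924.05.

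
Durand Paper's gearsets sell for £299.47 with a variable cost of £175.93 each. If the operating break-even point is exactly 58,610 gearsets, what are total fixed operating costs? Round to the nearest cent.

£7,240,679.40

Unit CM = price − variable cost = £299.47 − £175.93 = £123.54.
Since BE = FC / CM, FC = 58,610 × £123.54 = £7,240,679.40.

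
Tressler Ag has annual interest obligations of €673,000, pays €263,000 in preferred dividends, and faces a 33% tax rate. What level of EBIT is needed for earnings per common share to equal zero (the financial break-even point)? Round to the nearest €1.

Grossing the preferred dividend up to pre-tax terms: €263,000 / (1 − 0.33) = €392,537.31.
EPS = 0 when EBIT covers interest plus the pre-tax preferred burden: €673,000 + €392,537.31 = €1,065,537.31.

€1,065,537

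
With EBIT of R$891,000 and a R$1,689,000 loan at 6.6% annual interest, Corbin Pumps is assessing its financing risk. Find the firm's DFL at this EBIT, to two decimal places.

Annual interest charges come to R$111,474.00.
Degree of financial leverage = EBIT / (EBIT − interest) = R$891,000 / R$779,526.00 = 1.1430.

1.14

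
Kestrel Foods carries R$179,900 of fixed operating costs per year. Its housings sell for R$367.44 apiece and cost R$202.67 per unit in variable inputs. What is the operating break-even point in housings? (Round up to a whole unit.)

Unit CM = price − variable cost = R$367.44 − R$202.67 = R$164.77.
Break-even Q = R$179,900 / R$164.77 = 1,091.82 → 1,092 housings.

1,092 housings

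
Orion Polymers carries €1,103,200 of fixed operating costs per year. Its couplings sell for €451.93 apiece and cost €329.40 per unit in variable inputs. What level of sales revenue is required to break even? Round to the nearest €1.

€4,068,956

CM per unit = €451.93 − €329.40 = €122.53; CM ratio = €122.53 / €451.93 = 0.2711.
Break-even revenue = fixed costs × price ÷ CM = €1,103,200 × €451.93 ÷ €122.53 = €4,068,956.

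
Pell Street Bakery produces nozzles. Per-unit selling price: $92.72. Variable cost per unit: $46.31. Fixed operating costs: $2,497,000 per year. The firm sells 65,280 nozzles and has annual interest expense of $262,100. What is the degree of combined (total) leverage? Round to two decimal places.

Total contribution margin = 65,280 × $46.41 = $3,029,644.80.
Operating income = contribution − fixed costs = $3,029,644.80 − $2,497,000 = $532,644.80. Interest = $262,100.00.
DOL = $3,029,644.80 ÷ $532,644.80 = 5.6879; DFL = $532,644.80 ÷ $270,544.80 = 1.9688.
DCL = DOL × DFL = 5.6879 × 1.9688 = 11.1983.

11.20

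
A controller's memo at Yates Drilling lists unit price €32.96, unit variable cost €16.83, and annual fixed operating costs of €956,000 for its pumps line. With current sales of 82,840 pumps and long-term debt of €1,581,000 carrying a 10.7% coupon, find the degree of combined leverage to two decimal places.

6.33

At 82,840 units, contribution = 82,840 × €16.13 = €1,336,209.20.
EBIT = €1,336,209.20 − €956,000 = €380,209.20. Interest = €169,167.00.
DOL = €1,336,209.20 ÷ €380,209.20 = 3.5144; DFL = €380,209.20 ÷ €211,042.20 = 1.8016.
DCL = DOL × DFL = 3.5144 × 1.8016 = 6.3315.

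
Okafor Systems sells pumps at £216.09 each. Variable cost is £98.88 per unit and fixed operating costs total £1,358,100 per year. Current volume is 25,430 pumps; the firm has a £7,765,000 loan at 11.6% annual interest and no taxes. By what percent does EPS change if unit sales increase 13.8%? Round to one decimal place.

Total contribution margin = 25,430 × £117.21 = £2,980,650.30.
Subtracting fixed costs: EBIT = £2,980,650.30 − £1,358,100 = £1,622,550.30.
After interest of £900,740.00, pre-tax earnings = £721,810.30.
DCL = total CM / (EBIT − I) = £2,980,650.30 / £721,810.30 = 4.1294.
%ΔEPS = DCL × %ΔSales = 4.1294 × +13.8% = +57.0%.

+57.0%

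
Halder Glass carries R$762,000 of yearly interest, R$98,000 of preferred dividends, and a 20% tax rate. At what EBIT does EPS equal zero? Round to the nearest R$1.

Grossing the preferred dividend up to pre-tax terms: R$98,000 / (1 − 0.20) = R$122,500.00.
EPS = 0 when EBIT covers interest plus the pre-tax preferred burden: R$762,000 + R$122,500.00 = R$884,500.00.

R$884,500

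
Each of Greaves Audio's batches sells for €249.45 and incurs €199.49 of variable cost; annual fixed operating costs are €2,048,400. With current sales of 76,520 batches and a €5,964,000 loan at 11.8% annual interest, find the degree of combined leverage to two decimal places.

3.57

At 76,520 units, contribution = 76,520 × €49.96 = €3,822,939.20.
EBIT = €3,822,939.20 − €2,048,400 = €1,774,539.20. Interest = €703,752.00, so EBIT − I = €1,070,787.20.
Degree of total leverage = total CM / (EBIT − interest) = €3,822,939.20 / €1,070,787.20 = 3.5702.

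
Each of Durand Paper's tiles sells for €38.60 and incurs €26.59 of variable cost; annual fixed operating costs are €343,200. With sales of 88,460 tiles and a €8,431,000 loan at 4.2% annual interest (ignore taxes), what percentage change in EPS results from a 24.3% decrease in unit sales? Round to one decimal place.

-70.7%

Total contribution margin = 88,460 × €12.01 = €1,062,404.60.
Subtracting fixed costs: EBIT = €1,062,404.60 − €343,200 = €719,204.60.
After interest of €354,102.00, pre-tax earnings = €365,102.60.
Degree of combined leverage = contribution ÷ (EBIT − I) = €1,062,404.60 ÷ €365,102.60 = 2.9099.
%ΔEPS = DCL × %ΔSales = 2.9099 × -24.3% = -70.7%.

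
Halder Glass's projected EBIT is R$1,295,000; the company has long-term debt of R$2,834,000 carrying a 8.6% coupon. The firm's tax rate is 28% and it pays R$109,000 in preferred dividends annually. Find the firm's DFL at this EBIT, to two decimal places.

1.44

Annual interest charges come to R$243,724.00.
Preferred dividends grossed up pre-tax: R$109,000 / (1 − 0.28) = R$151,388.89.
DFL = EBIT ÷ [EBIT − I − D_p/(1−t)] = R$1,295,000 ÷ [R$1,295,000 − R$243,724.00 − R$151,388.89] = R$1,295,000 ÷ R$899,887.11 = 1.4391.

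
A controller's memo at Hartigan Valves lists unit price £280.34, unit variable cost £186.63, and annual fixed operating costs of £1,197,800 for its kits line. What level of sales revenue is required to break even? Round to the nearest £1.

CM per unit = £280.34 − £186.63 = £93.71; CM ratio = £93.71 / £280.34 = 0.3343.
Break-even sales = FC ÷ CM ratio = £1,197,800 × £280.34 / £93.71 = £3,583,302.

£3,583,302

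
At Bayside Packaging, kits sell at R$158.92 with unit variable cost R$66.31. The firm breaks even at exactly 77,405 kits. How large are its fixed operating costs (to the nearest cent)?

Unit CM = price − variable cost = R$158.92 − R$66.31 = R$92.61.
Fixed costs = break-even units × CM = 77,405 × R$92.61 = R$7,168,477.05.

R$7,168,477.05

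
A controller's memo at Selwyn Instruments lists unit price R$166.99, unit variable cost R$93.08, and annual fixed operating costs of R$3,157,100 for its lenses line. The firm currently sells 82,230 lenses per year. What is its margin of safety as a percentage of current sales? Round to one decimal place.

Contribution margin per unit = R$166.99 − R$93.08 = R$73.91. Break-even units = R$3,157,100 ÷ R$73.91 = 42,715.46; break-even revenue = 42,715.46 × R$166.99 = R$7,133,055.46.
Actual sales revenue = 82,230 × R$166.99 = R$13,731,587.70.
Margin of safety = (R$13,731,587.70 − R$7,133,055.46) ÷ R$13,731,587.70 = 48.1%.

48.1%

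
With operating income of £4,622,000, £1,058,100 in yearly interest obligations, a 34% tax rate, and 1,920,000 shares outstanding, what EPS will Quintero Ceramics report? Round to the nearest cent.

£1.23

Pre-tax income = £4,622,000 − £1,058,100.00 = £3,563,900.00.
Net income = £3,563,900.00 × (1 − 0.34) = £2,352,174.00.
EPS = £2,352,174.00 ÷ 1,920,000 = £1.23.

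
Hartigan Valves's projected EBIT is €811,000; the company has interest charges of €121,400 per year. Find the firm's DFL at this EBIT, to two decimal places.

1.18

Annual interest charges come to €121,400.00.
DFL = EBIT ÷ (EBIT − I) = €811,000 ÷ (€811,000 − €121,400.00) = €811,000 ÷ €689,600.00 = 1.1760.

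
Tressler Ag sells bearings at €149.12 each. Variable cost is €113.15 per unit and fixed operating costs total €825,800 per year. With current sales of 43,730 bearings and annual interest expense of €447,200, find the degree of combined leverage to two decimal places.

At 43,730 units, contribution = 43,730 × €35.97 = €1,572,968.10.
Subtracting fixed costs: EBIT = €1,572,968.10 − €825,800 = €747,168.10. Interest = €447,200.00, so EBIT − I = €299,968.10.
Degree of total leverage = total CM / (EBIT − interest) = €1,572,968.10 / €299,968.10 = 5.2438.

5.24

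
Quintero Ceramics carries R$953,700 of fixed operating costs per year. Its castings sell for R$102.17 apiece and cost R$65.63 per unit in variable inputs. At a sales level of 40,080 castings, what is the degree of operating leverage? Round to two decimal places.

2.87

Total contribution margin = 40,080 × R$36.54 = R$1,464,523.20.
EBIT = R$1,464,523.20 − R$953,700 = R$510,823.20.
DOL = contribution ÷ EBIT = R$1,464,523.20 ÷ R$510,823.20 = 2.8670.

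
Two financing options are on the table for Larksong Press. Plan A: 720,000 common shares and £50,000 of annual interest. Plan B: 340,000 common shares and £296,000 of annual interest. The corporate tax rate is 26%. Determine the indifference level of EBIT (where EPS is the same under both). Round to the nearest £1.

£516,105

Set EPS_A = EPS_B: (EBIT − £50,000)(1 − 0.26) ÷ 720,000 = (EBIT − £296,000)(1 − 0.26) ÷ 340,000.
Cancelling (1 − t) and cross-multiplying: 340,000·(EBIT − 50,000) = 720,000·(EBIT − 296,000).
Solving, EBIT = (296,000·720,000 − 50,000·340,000) / (720,000 − 340,000) = 196,120,000,000 / 380,000 = 516,105.26.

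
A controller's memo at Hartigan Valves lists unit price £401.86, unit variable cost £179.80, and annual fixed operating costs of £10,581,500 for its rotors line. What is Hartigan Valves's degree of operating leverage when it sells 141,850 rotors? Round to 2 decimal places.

Contribution at this volume is 141,850 × £222.06 = £31,499,211.00.
Subtracting fixed costs: EBIT = £31,499,211.00 − £10,581,500 = £20,917,711.00.
DOL = contribution ÷ EBIT = £31,499,211.00 ÷ £20,917,711.00 = 1.5059.

1.51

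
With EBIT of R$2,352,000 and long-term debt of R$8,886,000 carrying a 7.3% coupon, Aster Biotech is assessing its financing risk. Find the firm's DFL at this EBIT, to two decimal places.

1.38

Annual interest charges come to R$648,678.00.
DFL = EBIT ÷ (EBIT − I) = R$2,352,000 ÷ (R$2,352,000 − R$648,678.00) = R$2,352,000 ÷ R$1,703,322.00 = 1.3808.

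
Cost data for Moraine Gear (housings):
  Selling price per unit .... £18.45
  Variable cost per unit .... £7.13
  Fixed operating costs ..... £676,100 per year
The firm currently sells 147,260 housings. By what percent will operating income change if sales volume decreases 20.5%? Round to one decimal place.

Contribution at this volume is 147,260 × £11.32 = £1,666,983.20.
Operating income = contribution − fixed costs = £1,666,983.20 − £676,100 = £990,883.20.
DOL = contribution ÷ EBIT = £1,666,983.20 ÷ £990,883.20 = 1.6823.
Operating income changes by 1.6823 × -20.5% = -34.5%.

-34.5%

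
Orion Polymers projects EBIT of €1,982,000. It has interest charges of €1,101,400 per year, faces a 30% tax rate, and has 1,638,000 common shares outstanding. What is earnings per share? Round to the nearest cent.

Pre-tax income = €1,982,000 − €1,101,400.00 = €880,600.00.
After tax at 30%: net income = €880,600.00 × 0.70 = €616,420.00.
Per share: €616,420.00 / 1,638,000 shares = €0.38.

€0.38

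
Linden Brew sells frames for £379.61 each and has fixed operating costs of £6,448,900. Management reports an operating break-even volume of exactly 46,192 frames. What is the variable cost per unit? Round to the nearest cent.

£240.00

Contribution per unit must be FC / Q = £6,448,900 / 46,192 = £139.6108.
Hence VC = price − CM = £379.61 − £139.6108 = £240.00.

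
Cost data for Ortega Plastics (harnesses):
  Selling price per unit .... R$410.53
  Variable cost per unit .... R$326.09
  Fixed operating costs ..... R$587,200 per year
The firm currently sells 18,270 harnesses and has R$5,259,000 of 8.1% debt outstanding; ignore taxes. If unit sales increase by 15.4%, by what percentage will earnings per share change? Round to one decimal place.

+44.9%

Total contribution margin = 18,270 × R$84.44 = R$1,542,718.80.
Subtracting fixed costs: EBIT = R$1,542,718.80 − R$587,200 = R$955,518.80.
Interest = R$425,979.00, so EBIT − I = R$529,539.80.
Degree of combined leverage = contribution ÷ (EBIT − I) = R$1,542,718.80 ÷ R$529,539.80 = 2.9133.
%ΔEPS = DCL × %ΔSales = 2.9133 × +15.4% = +44.9%.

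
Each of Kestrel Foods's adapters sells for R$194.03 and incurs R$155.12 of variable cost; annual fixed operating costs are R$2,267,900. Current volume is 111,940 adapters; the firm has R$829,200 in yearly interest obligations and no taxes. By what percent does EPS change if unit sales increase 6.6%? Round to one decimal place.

Contribution at this volume is 111,940 × R$38.91 = R$4,355,585.40.
EBIT = R$4,355,585.40 − R$2,267,900 = R$2,087,685.40.
Interest = R$829,200.00, so EBIT − I = R$1,258,485.40.
Degree of combined leverage = contribution ÷ (EBIT − I) = R$4,355,585.40 ÷ R$1,258,485.40 = 3.4610.
%ΔEPS = DCL × %ΔSales = 3.4610 × +6.6% = +22.8%.

+22.8%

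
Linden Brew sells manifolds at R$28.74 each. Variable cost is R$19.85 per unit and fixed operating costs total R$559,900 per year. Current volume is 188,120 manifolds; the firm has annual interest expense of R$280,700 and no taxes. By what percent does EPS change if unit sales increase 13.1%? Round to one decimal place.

+26.3%

Contribution at this volume is 188,120 × R$8.89 = R$1,672,386.80.
Operating income = contribution − fixed costs = R$1,672,386.80 − R$559,900 = R$1,112,486.80.
Interest = R$280,700.00, so EBIT − I = R$831,786.80.
Degree of combined leverage = contribution ÷ (EBIT − I) = R$1,672,386.80 ÷ R$831,786.80 = 2.0106.
EPS therefore changes by 2.0106 × (+13.1%) = +26.3%.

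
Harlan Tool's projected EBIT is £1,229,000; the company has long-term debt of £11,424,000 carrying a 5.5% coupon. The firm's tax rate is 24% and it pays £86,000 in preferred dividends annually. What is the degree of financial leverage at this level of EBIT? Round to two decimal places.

2.52

Interest = £628,320.00.
Pre-tax preferred-dividend burden = £86,000 ÷ (1 − 0.24) = £113,157.89.
DFL = EBIT ÷ [EBIT − I − D_p/(1−t)] = £1,229,000 ÷ [£1,229,000 − £628,320.00 − £113,157.89] = £1,229,000 ÷ £487,522.11 = 2.5209.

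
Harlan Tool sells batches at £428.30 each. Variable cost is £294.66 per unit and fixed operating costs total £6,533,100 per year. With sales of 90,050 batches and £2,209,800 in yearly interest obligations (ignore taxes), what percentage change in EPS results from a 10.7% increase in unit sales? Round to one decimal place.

Contribution at this volume is 90,050 × £133.64 = £12,034,282.00.
EBIT = £12,034,282.00 − £6,533,100 = £5,501,182.00.
After interest of £2,209,800.00, pre-tax earnings = £3,291,382.00.
Degree of combined leverage = contribution ÷ (EBIT − I) = £12,034,282.00 ÷ £3,291,382.00 = 3.6563.
EPS therefore changes by 3.6563 × (+10.7%) = +39.1%.

+39.1%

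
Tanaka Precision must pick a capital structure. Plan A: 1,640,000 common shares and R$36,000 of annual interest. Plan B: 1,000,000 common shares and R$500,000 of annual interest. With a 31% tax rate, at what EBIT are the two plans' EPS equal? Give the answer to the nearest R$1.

R$1,225,000

At indifference, (EBIT − 36,000)(1 − t)/1,640,000 = (EBIT − 500,000)(1 − t)/1,000,000.
The (1 − t) factor cancels: (EBIT − 36,000) × 1,000,000 = (EBIT − 500,000) × 1,640,000.
EBIT × (1,640,000 − 1,000,000) = 500,000 × 1,640,000 − 36,000 × 1,000,000 = 784,000,000,000, so EBIT = 784,000,000,000 ÷ 640,000 = 1,225,000.00.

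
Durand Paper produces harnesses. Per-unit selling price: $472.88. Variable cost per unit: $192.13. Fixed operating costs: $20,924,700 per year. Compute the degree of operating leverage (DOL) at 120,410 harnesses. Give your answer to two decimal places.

2.62

At 120,410 units, contribution = 120,410 × $280.75 = $33,805,107.50.
Operating income = contribution − fixed costs = $33,805,107.50 − $20,924,700 = $12,880,407.50.
DOL = contribution ÷ EBIT = $33,805,107.50 ÷ $12,880,407.50 = 2.6245.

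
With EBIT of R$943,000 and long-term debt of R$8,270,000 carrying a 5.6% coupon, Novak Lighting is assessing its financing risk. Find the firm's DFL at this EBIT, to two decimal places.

Interest = R$463,120.00.
DFL = EBIT ÷ (EBIT − I) = R$943,000 ÷ (R$943,000 − R$463,120.00) = R$943,000 ÷ R$479,880.00 = 1.9651.

1.97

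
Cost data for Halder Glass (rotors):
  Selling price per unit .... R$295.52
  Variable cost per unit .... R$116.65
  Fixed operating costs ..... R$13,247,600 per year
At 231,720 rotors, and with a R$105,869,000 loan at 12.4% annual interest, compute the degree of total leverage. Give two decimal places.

Contribution at this volume is 231,720 × R$178.87 = R$41,447,756.40.
Subtracting fixed costs: EBIT = R$41,447,756.40 − R$13,247,600 = R$28,200,156.40. Interest = R$13,127,756.00, so EBIT − I = R$15,072,400.40.
Degree of total leverage = total CM / (EBIT − interest) = R$41,447,756.40 / R$15,072,400.40 = 2.7499.

2.75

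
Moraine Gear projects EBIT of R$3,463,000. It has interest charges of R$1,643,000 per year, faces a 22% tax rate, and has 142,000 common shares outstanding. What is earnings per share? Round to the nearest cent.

Pre-tax income = R$3,463,000 − R$1,643,000.00 = R$1,820,000.00.
After tax at 22%: net income = R$1,820,000.00 × 0.78 = R$1,419,600.00.
EPS = R$1,419,600.00 ÷ 142,000 = R$10.00.

R$10.00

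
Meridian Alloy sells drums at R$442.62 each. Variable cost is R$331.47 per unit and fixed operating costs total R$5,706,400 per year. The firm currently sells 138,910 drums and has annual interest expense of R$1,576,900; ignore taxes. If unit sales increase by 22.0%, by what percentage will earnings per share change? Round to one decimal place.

Contribution at this volume is 138,910 × R$111.15 = R$15,439,846.50.
Subtracting fixed costs: EBIT = R$15,439,846.50 − R$5,706,400 = R$9,733,446.50.
After interest of R$1,576,900.00, pre-tax earnings = R$8,156,546.50.
DCL = total CM / (EBIT − I) = R$15,439,846.50 / R$8,156,546.50 = 1.8929.
%ΔEPS = DCL × %ΔSales = 1.8929 × +22.0% = +41.6%.

+41.6%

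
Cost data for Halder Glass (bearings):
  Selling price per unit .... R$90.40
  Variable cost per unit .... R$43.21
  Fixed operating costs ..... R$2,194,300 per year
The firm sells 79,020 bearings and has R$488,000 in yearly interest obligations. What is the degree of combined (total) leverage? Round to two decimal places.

3.56

Total contribution margin = 79,020 × R$47.19 = R$3,728,953.80.
Operating income = contribution − fixed costs = R$3,728,953.80 − R$2,194,300 = R$1,534,653.80. Interest = R$488,000.00, so EBIT − I = R$1,046,653.80.
DCL = contribution ÷ (EBIT − I) = R$3,728,953.80 ÷ R$1,046,653.80 = 3.5627.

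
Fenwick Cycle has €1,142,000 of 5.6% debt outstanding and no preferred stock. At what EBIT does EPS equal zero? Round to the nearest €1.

Annual interest = 5.6% × €1,142,000 = €63,952.00.
With no preferred dividends, EPS = 0 when EBIT exactly covers interest, so the financial break-even EBIT is €63,952.00.

€63,952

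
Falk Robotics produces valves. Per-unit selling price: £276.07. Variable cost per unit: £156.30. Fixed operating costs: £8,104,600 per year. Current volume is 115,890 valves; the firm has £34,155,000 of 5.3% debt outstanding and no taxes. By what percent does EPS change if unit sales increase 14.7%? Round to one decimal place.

Contribution at this volume is 115,890 × £119.77 = £13,880,145.30.
EBIT = £13,880,145.30 − £8,104,600 = £5,775,545.30.
After interest of £1,810,215.00, pre-tax earnings = £3,965,330.30.
Degree of combined leverage = contribution ÷ (EBIT − I) = £13,880,145.30 ÷ £3,965,330.30 = 3.5004.
%ΔEPS = DCL × %ΔSales = 3.5004 × +14.7% = +51.5%.

+51.5%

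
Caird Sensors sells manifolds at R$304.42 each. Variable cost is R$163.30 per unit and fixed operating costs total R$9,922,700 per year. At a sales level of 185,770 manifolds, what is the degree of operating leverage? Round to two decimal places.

Contribution at this volume is 185,770 × R$141.12 = R$26,215,862.40.
Subtracting fixed costs: EBIT = R$26,215,862.40 − R$9,922,700 = R$16,293,162.40.
DOL = contribution ÷ EBIT = R$26,215,862.40 ÷ R$16,293,162.40 = 1.6090.

1.61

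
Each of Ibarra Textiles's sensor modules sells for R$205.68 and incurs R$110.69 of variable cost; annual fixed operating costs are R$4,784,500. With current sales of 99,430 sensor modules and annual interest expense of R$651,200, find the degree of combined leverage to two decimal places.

2.36

Contribution at this volume is 99,430 × R$94.99 = R$9,444,855.70.
EBIT = R$9,444,855.70 − R$4,784,500 = R$4,660,355.70. Interest = R$651,200.00, so EBIT − I = R$4,009,155.70.
Degree of total leverage = total CM / (EBIT − interest) = R$9,444,855.70 / R$4,009,155.70 = 2.3558.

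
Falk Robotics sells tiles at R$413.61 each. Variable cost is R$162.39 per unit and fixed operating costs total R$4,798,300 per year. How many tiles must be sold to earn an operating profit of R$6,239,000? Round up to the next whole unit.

Each unit contributes R$413.61 − R$162.39 = R$251.22.
Need Q such that Q × R$251.22 − R$4,798,300 = R$6,239,000, i.e. Q = R$11,037,300 / R$251.22 = 43,934.80 → 43,935.

43,935 tiles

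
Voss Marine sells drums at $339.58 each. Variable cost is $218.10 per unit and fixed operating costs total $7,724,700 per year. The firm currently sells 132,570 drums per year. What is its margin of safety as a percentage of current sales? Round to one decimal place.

52.0%

Contribution margin per unit = $339.58 − $218.10 = $121.48. Break-even units = $7,724,700 ÷ $121.48 = 63,588.24; break-even revenue = 63,588.24 × $339.58 = $21,593,296.23.
Current sales = 132,570 × $339.58 = $45,018,120.60.
Margin of safety = ($45,018,120.60 − $21,593,296.23) ÷ $45,018,120.60 = 52.0%.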